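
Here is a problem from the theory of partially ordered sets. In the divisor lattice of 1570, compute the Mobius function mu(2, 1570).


In a divisor lattice, mu(a,b) = mu(b/a) where mu is the classical Mobius function.
b/a = 1570/2 = 785
Prime factorization of 785: primes [5, 157]
785 is squarefree with 2 prime factor(s), so mu(785) = (-1)^2 = 1


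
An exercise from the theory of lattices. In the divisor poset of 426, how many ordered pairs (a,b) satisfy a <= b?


The order relation is {(a,b) : a <= b}, reflexive so it includes (a,a).
Examples: (1,1), (1,142), (1,2), (1,213), (1,3), ...
Total ordered pairs: 27


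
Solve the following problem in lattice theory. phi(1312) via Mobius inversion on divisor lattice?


phi(n) = n * prod_{p|n} (1 - 1/p).
Prime divisors of 1312: [2, 41]
phi(1312) = 1312 * (1 - 1/2) * (1 - 1/41)
phi(1312) = 640


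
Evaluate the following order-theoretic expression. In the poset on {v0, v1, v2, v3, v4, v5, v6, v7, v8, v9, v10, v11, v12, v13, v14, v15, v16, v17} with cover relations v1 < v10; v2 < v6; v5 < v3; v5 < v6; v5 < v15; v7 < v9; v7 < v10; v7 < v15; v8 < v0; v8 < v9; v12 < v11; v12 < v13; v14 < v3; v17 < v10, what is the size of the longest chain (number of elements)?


A chain is a totally ordered subset; we count the number of elements in a maximum chain.
Compute, for each element x, the size of the longest chain ending at x:
  v1: 1
  v2: 1
  v4: 1
  v5: 1
  v7: 1
  v8: 1
  ...
A maximum chain: v8 < v0
Number of elements in the longest chain: 2


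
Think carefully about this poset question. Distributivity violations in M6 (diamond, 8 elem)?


Distributive law: a ^ (b v c) = (a ^ b) v (a ^ c).
Check all 8^3 = 512 ordered triples (a,b,c).
  e.g. a=a1, b=a2, c=a3: lhs=a1 != rhs=0
  e.g. a=a1, b=a2, c=a4: lhs=a1 != rhs=0
Total violating triples: 120


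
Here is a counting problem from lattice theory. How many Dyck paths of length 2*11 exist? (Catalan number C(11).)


C(n) = C(2n, n) / (n+1).
C(22, 11) = 705432
C(11) = 705432 / 12 = 58786


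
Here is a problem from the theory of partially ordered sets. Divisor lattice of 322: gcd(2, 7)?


Meet=gcd.
gcd(2,7)=1


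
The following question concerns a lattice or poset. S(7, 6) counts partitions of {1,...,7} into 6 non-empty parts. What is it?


S(n,k) = k*S(n-1,k) + S(n-1,k-1).
S(6,6) = 1, S(6,5) = 15
S(7,6) = 6*1 + 15 = 6 + 15
S(7,6) = 21


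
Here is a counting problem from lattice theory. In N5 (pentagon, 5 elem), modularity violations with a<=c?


Modular law: if a <= c then a v (b ^ c) = (a v b) ^ c.
Check all triples (a,b,c) with a <= c among 5 elements.
  e.g. a=a, b=c, c=b: lhs=a != rhs=b
Total violating triples: 1


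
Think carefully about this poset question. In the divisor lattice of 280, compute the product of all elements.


Divisors of 280: [1, 2, 4, 5, 7, 8, 10, 14, 20, 28, 35, 40, 56, 70, 140, 280]
Product = n^(d(n)/2) = 280^(16/2)
Product = 37780199833600000000


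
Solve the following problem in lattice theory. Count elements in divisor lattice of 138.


Divisors of 138: [1, 2, 3, 6, 23, 46, 69, 138]
Count: 8


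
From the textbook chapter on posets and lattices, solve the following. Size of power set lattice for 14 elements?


Power set = 2^n.
2^14 = 16384


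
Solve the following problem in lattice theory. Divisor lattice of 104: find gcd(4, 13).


In a divisor lattice, meet = gcd (greatest common divisor).
By Euclidean algorithm or factoring: gcd(4,13) = 1


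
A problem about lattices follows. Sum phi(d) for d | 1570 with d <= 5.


Divisors of 1570 up to 5: [1, 2, 5]
phi values: [1, 1, 4]
Sum = 6


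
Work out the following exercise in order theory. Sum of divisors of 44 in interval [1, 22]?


Interval [1,22] in divisors of 44: [1, 2, 11, 22]
Sum = 36


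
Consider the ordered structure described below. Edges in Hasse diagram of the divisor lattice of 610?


A cover relation a -< b holds when a < b with no c strictly between.
Cover relations:
  1 -< 2
  1 -< 5
  1 -< 61
  2 -< 10
  2 -< 122
  5 -< 10
  5 -< 305
  10 -< 610
  ...4 more
Total: 12


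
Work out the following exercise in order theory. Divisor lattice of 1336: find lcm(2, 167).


In a divisor lattice, join = lcm (least common multiple).
gcd(2,167) = 1
lcm(2,167) = 2*167/gcd = 334/1 = 334


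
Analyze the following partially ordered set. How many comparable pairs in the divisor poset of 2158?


A comparable pair {a,b} has a < b or b < a in the order.
Count unordered pairs where one element is strictly below the other.
Examples: {1,2}, {1,13}, {1,26}, {1,83}, ...
Total comparable pairs: 19


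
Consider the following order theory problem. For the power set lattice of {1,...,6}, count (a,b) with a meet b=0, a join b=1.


Complement pair (a,b): a meet b = bottom, a join b = top.
Here: A intersect B = {} and A union B = {1,...,6}.
Pairs found: ({},{1,2,3,4,5,6}), ({1},{2,3,4,5,6}), ({2},{1,3,4,5,6}), ({3},{1,2,4,5,6}), ... (60 more)
Total ordered pairs: 64


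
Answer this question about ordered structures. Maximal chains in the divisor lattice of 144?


A maximal chain goes from the minimum element to a maximal element via cover relations.
Counting all min-to-max paths in the cover graph.
Total maximal chains: 15


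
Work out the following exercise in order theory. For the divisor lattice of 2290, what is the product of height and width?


Height = length of longest chain minus 1; width = size of largest antichain.
A maximum chain: 1 | 229 | 1145 | 2290  (height 3).
A maximum antichain: {2, 5, 229}  (width 3).
Product = 3 * 3 = 9


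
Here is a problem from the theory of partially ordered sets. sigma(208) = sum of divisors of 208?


sigma(n) = sum of divisors.
Divisors of 208: [1, 2, 4, 8, 13, 16, 26, 52, 104, 208]
Sum = 434


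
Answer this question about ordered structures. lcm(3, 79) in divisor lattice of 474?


Join=lcm.
gcd(3,79)=1
lcm=237


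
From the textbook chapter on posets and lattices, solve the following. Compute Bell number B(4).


B(n) = number of set partitions of an n-element set.
B(n) satisfies the recurrence: B(n+1) = sum_k C(n,k)*B(k).
B(4) = 15


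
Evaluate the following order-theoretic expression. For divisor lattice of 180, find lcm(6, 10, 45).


In a divisor lattice, join = lcm (least common multiple).
Compute lcm iteratively: start with first element, then lcm(current, next).
Elements: [6, 10, 45]
lcm(6,10) = 30
lcm(30,45) = 90
Final lcm = 90


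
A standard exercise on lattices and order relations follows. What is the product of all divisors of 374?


Divisors of 374: [1, 2, 11, 17, 22, 34, 187, 374]
Product = n^(d(n)/2) = 374^(8/2)
Product = 19565295376


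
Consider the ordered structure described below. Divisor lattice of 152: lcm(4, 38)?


Join=lcm.
gcd(4,38)=2
lcm=76


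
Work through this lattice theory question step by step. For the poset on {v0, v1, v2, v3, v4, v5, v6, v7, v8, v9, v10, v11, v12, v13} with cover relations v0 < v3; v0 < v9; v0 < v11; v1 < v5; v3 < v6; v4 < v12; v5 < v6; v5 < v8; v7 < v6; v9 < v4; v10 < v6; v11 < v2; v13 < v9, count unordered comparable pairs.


A comparable pair {a,b} has a < b or b < a in the order.
Count unordered pairs where one element is strictly below the other.
Examples: {v0,v2}, {v0,v3}, {v0,v4}, {v0,v6}, ...
Total comparable pairs: 22


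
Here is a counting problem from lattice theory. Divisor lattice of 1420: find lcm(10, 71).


In a divisor lattice, join = lcm (least common multiple).
gcd(10,71) = 1
lcm(10,71) = 10*71/gcd = 710/1 = 710


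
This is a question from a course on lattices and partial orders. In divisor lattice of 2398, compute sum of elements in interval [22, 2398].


Interval [22,2398] in divisors of 2398: [22, 2398]
Sum = 2420


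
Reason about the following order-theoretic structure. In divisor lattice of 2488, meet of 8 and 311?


In a divisor lattice, meet = gcd (greatest common divisor).
By Euclidean algorithm or factoring: gcd(8,311) = 1


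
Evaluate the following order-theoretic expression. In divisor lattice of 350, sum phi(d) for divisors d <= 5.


Divisors of 350 up to 5: [1, 2, 5]
phi values: [1, 1, 4]
Sum = 6


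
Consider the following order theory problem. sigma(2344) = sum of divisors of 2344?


sigma(n) = sum of divisors.
Divisors of 2344: [1, 2, 4, 8, 293, 586, 1172, 2344]
Sum = 4410


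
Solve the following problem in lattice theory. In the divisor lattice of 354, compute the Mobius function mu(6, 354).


In a divisor lattice, mu(a,b) = mu(b/a) where mu is the classical Mobius function.
b/a = 354/6 = 59
Prime factorization of 59: primes [59]
59 is squarefree with 1 prime factor(s), so mu(59) = (-1)^1 = -1


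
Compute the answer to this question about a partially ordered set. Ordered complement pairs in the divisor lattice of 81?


Complement pair (a,b): a meet b = bottom, a join b = top.
Here: gcd(a,b)=1 and lcm(a,b)=81, i.e. a*b=81 with a,b coprime.
Pairs found: (1,81), (81,1)
Total ordered pairs: 2


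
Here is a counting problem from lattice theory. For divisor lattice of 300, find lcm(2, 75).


In a divisor lattice, join = lcm (least common multiple).
Compute lcm iteratively: start with first element, then lcm(current, next).
Elements: [2, 75]
lcm(2,75) = 150
Final lcm = 150


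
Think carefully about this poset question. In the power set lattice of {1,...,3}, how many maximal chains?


A maximal chain goes from the minimum element to a maximal element via cover relations.
Counting all min-to-max paths in the cover graph.
Total maximal chains: 6


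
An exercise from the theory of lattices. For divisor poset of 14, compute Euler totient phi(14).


phi(n) = n * prod_{p|n} (1 - 1/p).
Prime divisors of 14: [2, 7]
phi(14) = 14 * (1 - 1/2) * (1 - 1/7)
phi(14) = 6


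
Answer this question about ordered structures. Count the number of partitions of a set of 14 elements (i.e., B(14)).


B(n) = number of set partitions of an n-element set.
B(n) satisfies the recurrence: B(n+1) = sum_k C(n,k)*B(k).
B(14) = 190899322


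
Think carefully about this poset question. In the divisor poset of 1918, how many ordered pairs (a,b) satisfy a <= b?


The order relation is {(a,b) : a <= b}, reflexive so it includes (a,a).
Examples: (1,1), (1,137), (1,14), (1,1918), (1,2), ...
Total ordered pairs: 27


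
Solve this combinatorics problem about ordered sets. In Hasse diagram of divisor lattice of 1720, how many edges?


A cover relation a -< b holds when a < b with no c strictly between.
Cover relations:
  1 -< 2
  1 -< 5
  1 -< 43
  2 -< 4
  2 -< 10
  2 -< 86
  4 -< 8
  4 -< 20
  ...20 more
Total: 28


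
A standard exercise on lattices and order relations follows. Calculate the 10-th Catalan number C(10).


C(n) = C(2n, n) / (n+1).
C(20, 10) = 184756
C(10) = 184756 / 11 = 16796


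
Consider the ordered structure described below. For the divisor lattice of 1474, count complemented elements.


An element a is complemented if some b has a meet b = bottom, a join b = top.
a is complemented iff gcd(a, n/a)=1, i.e. a is a unitary divisor of 1474.
Complemented elements: 1, 2, 11, 22, 67, 134, ... (2 more)
Count: 8


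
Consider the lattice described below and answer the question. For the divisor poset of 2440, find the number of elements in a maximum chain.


A chain is a totally ordered subset; we count the number of elements in a maximum chain.
Compute, for each element x, the size of the longest chain ending at x:
  1: 1
  2: 2
  5: 2
  61: 2
  4: 3
  8: 4
  ...
A maximum chain: 1 < 2 < 4 < 8 < 40 < 2440
Number of elements in the longest chain: 6


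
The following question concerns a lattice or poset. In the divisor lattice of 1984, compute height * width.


Height = length of longest chain minus 1; width = size of largest antichain.
A maximum chain: 1 | 31 | 62 | 124 | 248 | 496 | 992 | 1984  (height 7).
A maximum antichain: {2, 31}  (width 2).
Product = 7 * 2 = 14


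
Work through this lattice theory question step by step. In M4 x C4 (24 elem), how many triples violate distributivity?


Distributive law: a ^ (b v c) = (a ^ b) v (a ^ c).
Check all 24^3 = 13824 ordered triples (a,b,c).
  e.g. a=(a1,0), b=(a2,0), c=(a3,0): lhs=(a1,0) != rhs=(0,0)
  e.g. a=(a1,0), b=(a2,0), c=(a3,1): lhs=(a1,0) != rhs=(0,0)
Total violating triples: 1536


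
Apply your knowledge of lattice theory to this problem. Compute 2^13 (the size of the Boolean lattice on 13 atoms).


Power set = 2^n.
2^13 = 8192


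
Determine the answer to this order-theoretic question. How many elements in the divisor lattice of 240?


Divisors of 240: [1, 2, 3, 4, 5, 6, 8, 10, 12, 15, 16, 20, 24, 30, 40, 48, 60, 80, 120, 240]
Count: 20


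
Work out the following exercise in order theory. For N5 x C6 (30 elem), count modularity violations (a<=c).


Modular law: if a <= c then a v (b ^ c) = (a v b) ^ c.
Check all triples (a,b,c) with a <= c among 30 elements.
  e.g. a=(a,0), b=(c,0), c=(b,0): lhs=(a,0) != rhs=(b,0)
  e.g. a=(a,0), b=(c,1), c=(b,0): lhs=(a,0) != rhs=(b,0)
Total violating triples: 126


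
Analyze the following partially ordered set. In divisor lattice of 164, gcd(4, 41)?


Meet=gcd.
gcd(4,41)=1


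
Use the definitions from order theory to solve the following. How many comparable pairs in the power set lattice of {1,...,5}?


A comparable pair {a,b} has a < b or b < a in the order.
Count unordered pairs where one element is strictly below the other.
Examples: {{},{1}}, {{},{2}}, {{},{3}}, {{},{4}}, ...
Total comparable pairs: 211


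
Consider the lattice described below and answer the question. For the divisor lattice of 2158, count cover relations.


A cover relation a -< b holds when a < b with no c strictly between.
Cover relations:
  1 -< 2
  1 -< 13
  1 -< 83
  2 -< 26
  2 -< 166
  13 -< 26
  13 -< 1079
  26 -< 2158
  ...4 more
Total: 12


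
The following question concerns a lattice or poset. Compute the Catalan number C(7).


C(n) = C(2n, n) / (n+1).
C(14, 7) = 3432
C(7) = 3432 / 8 = 429


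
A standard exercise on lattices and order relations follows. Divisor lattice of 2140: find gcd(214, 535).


In a divisor lattice, meet = gcd (greatest common divisor).
By Euclidean algorithm or factoring: gcd(214,535) = 107


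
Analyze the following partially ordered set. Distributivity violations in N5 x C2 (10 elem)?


Distributive law: a ^ (b v c) = (a ^ b) v (a ^ c).
Check all 10^3 = 1000 ordered triples (a,b,c).
  e.g. a=(b,0), b=(a,0), c=(c,0): lhs=(b,0) != rhs=(a,0)
  e.g. a=(b,0), b=(a,0), c=(c,1): lhs=(b,0) != rhs=(a,0)
Total violating triples: 16


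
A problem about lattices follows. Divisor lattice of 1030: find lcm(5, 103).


In a divisor lattice, join = lcm (least common multiple).
gcd(5,103) = 1
lcm(5,103) = 5*103/gcd = 515/1 = 515


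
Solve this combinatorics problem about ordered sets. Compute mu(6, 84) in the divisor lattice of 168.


In a divisor lattice, mu(a,b) = mu(b/a) where mu is the classical Mobius function.
b/a = 84/6 = 14
Prime factorization of 14: primes [2, 7]
14 is squarefree with 2 prime factor(s), so mu(14) = (-1)^2 = 1


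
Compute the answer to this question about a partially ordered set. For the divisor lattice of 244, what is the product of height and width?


Height = length of longest chain minus 1; width = size of largest antichain.
A maximum chain: 1 | 61 | 122 | 244  (height 3).
A maximum antichain: {2, 61}  (width 2).
Product = 3 * 2 = 6


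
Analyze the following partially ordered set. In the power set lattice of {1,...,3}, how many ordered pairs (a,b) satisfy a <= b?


The order relation is {(a,b) : a <= b}, reflexive so it includes (a,a).
Examples: ({},{}), ({},{1,2}), ({},{1,2,3}), ({},{1,3}), ({},{1}), ...
Total ordered pairs: 27


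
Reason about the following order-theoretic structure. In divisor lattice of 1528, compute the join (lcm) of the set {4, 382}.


In a divisor lattice, join = lcm (least common multiple).
Compute lcm iteratively: start with first element, then lcm(current, next).
Elements: [4, 382]
lcm(4,382) = 764
Final lcm = 764


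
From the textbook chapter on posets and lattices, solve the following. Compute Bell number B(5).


B(n) = number of set partitions of an n-element set.
B(n) satisfies the recurrence: B(n+1) = sum_k C(n,k)*B(k).
B(5) = 52


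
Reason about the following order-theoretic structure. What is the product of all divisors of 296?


Divisors of 296: [1, 2, 4, 8, 37, 74, 148, 296]
Product = n^(d(n)/2) = 296^(8/2)
Product = 7676563456


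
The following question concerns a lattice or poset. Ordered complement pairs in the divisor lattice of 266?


Complement pair (a,b): a meet b = bottom, a join b = top.
Here: gcd(a,b)=1 and lcm(a,b)=266, i.e. a*b=266 with a,b coprime.
Pairs found: (1,266), (2,133), (7,38), (14,19), ... (4 more)
Total ordered pairs: 8


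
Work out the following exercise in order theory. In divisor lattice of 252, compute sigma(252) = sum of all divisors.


sigma(n) = sum of divisors.
Divisors of 252: [1, 2, 3, 4, 6, 7, 9, 12, 14, 18, 21, 28, 36, 42, 63, 84, 126, 252]
Sum = 728


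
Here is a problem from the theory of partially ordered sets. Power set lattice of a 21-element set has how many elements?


Power set = 2^n.
2^21 = 2097152


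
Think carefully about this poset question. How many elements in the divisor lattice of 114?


Divisors of 114: [1, 2, 3, 6, 19, 38, 57, 114]
Count: 8


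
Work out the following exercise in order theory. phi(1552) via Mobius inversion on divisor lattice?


phi(n) = n * prod_{p|n} (1 - 1/p).
Prime divisors of 1552: [2, 97]
phi(1552) = 1552 * (1 - 1/2) * (1 - 1/97)
phi(1552) = 768


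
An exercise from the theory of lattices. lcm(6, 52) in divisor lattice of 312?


Join=lcm.
gcd(6,52)=2
lcm=156


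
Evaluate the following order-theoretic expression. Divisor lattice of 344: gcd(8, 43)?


Meet=gcd.
gcd(8,43)=1


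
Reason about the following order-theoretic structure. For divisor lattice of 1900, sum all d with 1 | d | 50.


Interval [1,50] in divisors of 1900: [1, 2, 5, 10, 25, 50]
Sum = 93


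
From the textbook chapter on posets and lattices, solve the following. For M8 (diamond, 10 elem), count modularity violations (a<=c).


Modular law: if a <= c then a v (b ^ c) = (a v b) ^ c.
Check all triples (a,b,c) with a <= c among 10 elements.
This lattice is modular (diamonds M_m and their chain-products are modular).
Total violating triples: 0


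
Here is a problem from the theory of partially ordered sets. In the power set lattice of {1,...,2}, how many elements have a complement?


An element a is complemented if some b has a meet b = bottom, a join b = top.
every subset A has complement S\A, so all elements are complemented.
Complemented elements: {}, {1}, {2}, {1,2}
Count: 4


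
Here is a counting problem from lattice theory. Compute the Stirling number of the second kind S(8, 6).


S(n,k) = k*S(n-1,k) + S(n-1,k-1).
S(7,6) = 21, S(7,5) = 140
S(8,6) = 6*21 + 140 = 126 + 140
S(8,6) = 266


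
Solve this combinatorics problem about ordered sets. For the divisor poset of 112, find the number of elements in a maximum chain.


A chain is a totally ordered subset; we count the number of elements in a maximum chain.
Compute, for each element x, the size of the longest chain ending at x:
  1: 1
  2: 2
  7: 2
  4: 3
  8: 4
  14: 3
  ...
A maximum chain: 1 < 2 < 4 < 8 < 16 < 112
Number of elements in the longest chain: 6


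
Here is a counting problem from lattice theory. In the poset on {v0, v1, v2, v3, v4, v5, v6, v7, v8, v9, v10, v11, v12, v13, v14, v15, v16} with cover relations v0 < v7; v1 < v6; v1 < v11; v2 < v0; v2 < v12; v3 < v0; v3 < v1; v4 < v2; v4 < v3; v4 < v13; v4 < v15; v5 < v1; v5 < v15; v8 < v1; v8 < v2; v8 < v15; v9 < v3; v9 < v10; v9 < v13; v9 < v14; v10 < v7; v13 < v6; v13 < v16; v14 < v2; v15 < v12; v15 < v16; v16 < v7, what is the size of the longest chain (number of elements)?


A chain is a totally ordered subset; we count the number of elements in a maximum chain.
Compute, for each element x, the size of the longest chain ending at x:
  v4: 1
  v5: 1
  v8: 1
  v9: 1
  v10: 2
  v14: 2
  ...
A maximum chain: v9 < v14 < v2 < v0 < v7
Number of elements in the longest chain: 5


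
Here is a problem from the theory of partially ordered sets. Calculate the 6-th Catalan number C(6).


C(n) = C(2n, n) / (n+1).
C(12, 6) = 924
C(6) = 924 / 7 = 132


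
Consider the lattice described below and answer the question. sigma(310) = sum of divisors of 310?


sigma(n) = sum of divisors.
Divisors of 310: [1, 2, 5, 10, 31, 62, 155, 310]
Sum = 576


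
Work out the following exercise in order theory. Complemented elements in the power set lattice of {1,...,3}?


An element a is complemented if some b has a meet b = bottom, a join b = top.
every subset A has complement S\A, so all elements are complemented.
Complemented elements: {}, {1}, {2}, {3}, {1,2}, {1,3}, ... (2 more)
Count: 8


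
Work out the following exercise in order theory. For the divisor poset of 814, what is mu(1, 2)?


In a divisor lattice, mu(a,b) = mu(b/a) where mu is the classical Mobius function.
b/a = 2/1 = 2
Prime factorization of 2: primes [2]
2 is squarefree with 1 prime factor(s), so mu(2) = (-1)^1 = -1


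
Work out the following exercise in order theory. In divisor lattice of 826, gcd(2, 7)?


Meet=gcd.
gcd(2,7)=1


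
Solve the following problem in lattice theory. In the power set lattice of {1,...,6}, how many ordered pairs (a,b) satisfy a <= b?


The order relation is {(a,b) : a <= b}, reflexive so it includes (a,a).
Examples: ({},{}), ({},{1,2}), ({},{1,2,3}), ({},{1,2,3,4}), ({},{1,2,3,4,5}), ...
Total ordered pairs: 729


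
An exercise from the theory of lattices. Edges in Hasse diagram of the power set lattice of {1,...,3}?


A cover relation a -< b holds when a < b with no c strictly between.
Cover relations:
  {} -< {1}
  {} -< {2}
  {} -< {3}
  {1} -< {1,2}
  {1} -< {1,3}
  {2} -< {1,2}
  {2} -< {2,3}
  {3} -< {1,3}
  ...4 more
Total: 12


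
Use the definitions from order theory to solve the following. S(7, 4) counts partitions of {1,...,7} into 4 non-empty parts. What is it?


S(n,k) = k*S(n-1,k) + S(n-1,k-1).
S(6,4) = 65, S(6,3) = 90
S(7,4) = 4*65 + 90 = 260 + 90
S(7,4) = 350


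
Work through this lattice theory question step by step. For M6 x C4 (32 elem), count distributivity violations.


Distributive law: a ^ (b v c) = (a ^ b) v (a ^ c).
Check all 32^3 = 32768 ordered triples (a,b,c).
  e.g. a=(a1,0), b=(a2,0), c=(a3,0): lhs=(a1,0) != rhs=(0,0)
  e.g. a=(a1,0), b=(a2,0), c=(a3,1): lhs=(a1,0) != rhs=(0,0)
Total violating triples: 7680


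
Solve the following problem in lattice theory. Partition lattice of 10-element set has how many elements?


B(n) = number of set partitions of an n-element set.
B(n) satisfies the recurrence: B(n+1) = sum_k C(n,k)*B(k).
B(10) = 115975


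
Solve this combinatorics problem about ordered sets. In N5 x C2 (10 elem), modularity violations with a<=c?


Modular law: if a <= c then a v (b ^ c) = (a v b) ^ c.
Check all triples (a,b,c) with a <= c among 10 elements.
  e.g. a=(a,0), b=(c,0), c=(b,0): lhs=(a,0) != rhs=(b,0)
  e.g. a=(a,0), b=(c,1), c=(b,0): lhs=(a,0) != rhs=(b,0)
Total violating triples: 6


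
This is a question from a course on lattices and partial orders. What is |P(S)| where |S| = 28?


Power set = 2^n.
2^28 = 268435456


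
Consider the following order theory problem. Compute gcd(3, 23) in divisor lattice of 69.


In a divisor lattice, meet = gcd (greatest common divisor).
By Euclidean algorithm or factoring: gcd(3,23) = 1


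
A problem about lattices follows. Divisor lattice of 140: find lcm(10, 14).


In a divisor lattice, join = lcm (least common multiple).
gcd(10,14) = 2
lcm(10,14) = 10*14/gcd = 140/2 = 70


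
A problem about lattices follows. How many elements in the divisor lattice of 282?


Divisors of 282: [1, 2, 3, 6, 47, 94, 141, 282]
Count: 8


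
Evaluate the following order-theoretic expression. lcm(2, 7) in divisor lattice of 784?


Join=lcm.
gcd(2,7)=1
lcm=14


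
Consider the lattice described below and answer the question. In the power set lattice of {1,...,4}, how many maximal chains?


A maximal chain goes from the minimum element to a maximal element via cover relations.
Counting all min-to-max paths in the cover graph.
Total maximal chains: 24


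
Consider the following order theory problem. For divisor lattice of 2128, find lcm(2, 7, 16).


In a divisor lattice, join = lcm (least common multiple).
Compute lcm iteratively: start with first element, then lcm(current, next).
Elements: [2, 7, 16]
lcm(2,7) = 14
lcm(14,16) = 112
Final lcm = 112


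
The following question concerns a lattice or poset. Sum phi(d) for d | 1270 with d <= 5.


Divisors of 1270 up to 5: [1, 2, 5]
phi values: [1, 1, 4]
Sum = 6


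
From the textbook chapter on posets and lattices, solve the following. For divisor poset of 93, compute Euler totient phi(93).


phi(n) = n * prod_{p|n} (1 - 1/p).
Prime divisors of 93: [3, 31]
phi(93) = 93 * (1 - 1/3) * (1 - 1/31)
phi(93) = 60


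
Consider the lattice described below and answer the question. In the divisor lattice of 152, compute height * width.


Height = length of longest chain minus 1; width = size of largest antichain.
A maximum chain: 1 | 19 | 38 | 76 | 152  (height 4).
A maximum antichain: {2, 19}  (width 2).
Product = 4 * 2 = 8


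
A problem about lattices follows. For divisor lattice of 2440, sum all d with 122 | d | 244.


Interval [122,244] in divisors of 2440: [122, 244]
Sum = 366


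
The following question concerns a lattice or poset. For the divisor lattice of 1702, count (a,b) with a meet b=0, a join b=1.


Complement pair (a,b): a meet b = bottom, a join b = top.
Here: gcd(a,b)=1 and lcm(a,b)=1702, i.e. a*b=1702 with a,b coprime.
Pairs found: (1,1702), (2,851), (23,74), (37,46), ... (4 more)
Total ordered pairs: 8


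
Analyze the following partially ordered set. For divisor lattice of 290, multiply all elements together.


Divisors of 290: [1, 2, 5, 10, 29, 58, 145, 290]
Product = n^(d(n)/2) = 290^(8/2)
Product = 7072810000


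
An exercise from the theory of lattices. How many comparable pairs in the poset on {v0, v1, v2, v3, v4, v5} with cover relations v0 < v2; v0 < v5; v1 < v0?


A comparable pair {a,b} has a < b or b < a in the order.
Count unordered pairs where one element is strictly below the other.
Examples: {v0,v1}, {v0,v2}, {v0,v5}, {v1,v2}, ...
Total comparable pairs: 5


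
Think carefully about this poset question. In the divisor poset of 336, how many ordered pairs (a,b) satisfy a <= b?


The order relation is {(a,b) : a <= b}, reflexive so it includes (a,a).
Examples: (1,1), (1,112), (1,12), (1,14), (1,16), ...
Total ordered pairs: 135


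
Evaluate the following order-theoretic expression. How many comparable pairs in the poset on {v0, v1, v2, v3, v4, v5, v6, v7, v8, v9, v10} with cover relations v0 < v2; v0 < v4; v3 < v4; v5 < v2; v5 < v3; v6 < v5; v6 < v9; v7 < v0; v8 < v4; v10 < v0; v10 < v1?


A comparable pair {a,b} has a < b or b < a in the order.
Count unordered pairs where one element is strictly below the other.
Examples: {v0,v2}, {v0,v4}, {v0,v7}, {v0,v10}, ...
Total comparable pairs: 19


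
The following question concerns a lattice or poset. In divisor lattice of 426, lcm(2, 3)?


Join=lcm.
gcd(2,3)=1
lcm=6


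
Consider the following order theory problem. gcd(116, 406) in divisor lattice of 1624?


Meet=gcd.
gcd(116,406)=58


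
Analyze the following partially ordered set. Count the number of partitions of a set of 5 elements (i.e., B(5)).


B(n) = number of set partitions of an n-element set.
B(n) satisfies the recurrence: B(n+1) = sum_k C(n,k)*B(k).
B(5) = 52


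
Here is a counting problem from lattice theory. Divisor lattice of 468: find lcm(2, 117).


In a divisor lattice, join = lcm (least common multiple).
gcd(2,117) = 1
lcm(2,117) = 2*117/gcd = 234/1 = 234


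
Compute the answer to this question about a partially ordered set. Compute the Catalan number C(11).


C(n) = C(2n, n) / (n+1).
C(22, 11) = 705432
C(11) = 705432 / 12 = 58786


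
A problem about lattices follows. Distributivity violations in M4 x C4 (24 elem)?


Distributive law: a ^ (b v c) = (a ^ b) v (a ^ c).
Check all 24^3 = 13824 ordered triples (a,b,c).
  e.g. a=(a1,0), b=(a2,0), c=(a3,0): lhs=(a1,0) != rhs=(0,0)
  e.g. a=(a1,0), b=(a2,0), c=(a3,1): lhs=(a1,0) != rhs=(0,0)
Total violating triples: 1536


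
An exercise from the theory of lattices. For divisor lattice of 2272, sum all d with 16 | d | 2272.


Interval [16,2272] in divisors of 2272: [16, 32, 1136, 2272]
Sum = 3456


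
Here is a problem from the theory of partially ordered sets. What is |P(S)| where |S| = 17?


Power set = 2^n.
2^17 = 131072


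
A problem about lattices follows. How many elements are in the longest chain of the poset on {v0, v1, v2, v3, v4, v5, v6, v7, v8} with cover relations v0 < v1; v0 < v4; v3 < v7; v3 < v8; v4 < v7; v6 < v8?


A chain is a totally ordered subset; we count the number of elements in a maximum chain.
Compute, for each element x, the size of the longest chain ending at x:
  v0: 1
  v2: 1
  v3: 1
  v5: 1
  v6: 1
  v1: 2
  ...
A maximum chain: v0 < v4 < v7
Number of elements in the longest chain: 3


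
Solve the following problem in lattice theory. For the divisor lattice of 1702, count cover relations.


A cover relation a -< b holds when a < b with no c strictly between.
Cover relations:
  1 -< 2
  1 -< 23
  1 -< 37
  2 -< 46
  2 -< 74
  23 -< 46
  23 -< 851
  37 -< 74
  ...4 more
Total: 12


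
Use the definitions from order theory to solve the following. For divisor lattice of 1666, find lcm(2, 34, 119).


In a divisor lattice, join = lcm (least common multiple).
Compute lcm iteratively: start with first element, then lcm(current, next).
Elements: [2, 34, 119]
lcm(2,34) = 34
lcm(34,119) = 238
Final lcm = 238


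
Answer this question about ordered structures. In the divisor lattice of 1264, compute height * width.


Height = length of longest chain minus 1; width = size of largest antichain.
A maximum chain: 1 | 79 | 158 | 316 | 632 | 1264  (height 5).
A maximum antichain: {2, 79}  (width 2).
Product = 5 * 2 = 10


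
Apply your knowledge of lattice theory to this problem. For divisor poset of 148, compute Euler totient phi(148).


phi(n) = n * prod_{p|n} (1 - 1/p).
Prime divisors of 148: [2, 37]
phi(148) = 148 * (1 - 1/2) * (1 - 1/37)
phi(148) = 72


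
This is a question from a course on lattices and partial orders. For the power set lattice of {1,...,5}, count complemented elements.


An element a is complemented if some b has a meet b = bottom, a join b = top.
every subset A has complement S\A, so all elements are complemented.
Complemented elements: {}, {1}, {2}, {3}, {4}, {5}, ... (26 more)
Count: 32


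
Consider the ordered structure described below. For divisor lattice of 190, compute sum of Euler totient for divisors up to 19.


Divisors of 190 up to 19: [1, 2, 5, 10, 19]
phi values: [1, 1, 4, 4, 18]
Sum = 28


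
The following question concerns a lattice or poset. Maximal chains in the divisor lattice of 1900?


A maximal chain goes from the minimum element to a maximal element via cover relations.
Counting all min-to-max paths in the cover graph.
Total maximal chains: 30


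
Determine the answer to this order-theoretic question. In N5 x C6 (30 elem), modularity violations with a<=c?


Modular law: if a <= c then a v (b ^ c) = (a v b) ^ c.
Check all triples (a,b,c) with a <= c among 30 elements.
  e.g. a=(a,0), b=(c,0), c=(b,0): lhs=(a,0) != rhs=(b,0)
  e.g. a=(a,0), b=(c,1), c=(b,0): lhs=(a,0) != rhs=(b,0)
Total violating triples: 126


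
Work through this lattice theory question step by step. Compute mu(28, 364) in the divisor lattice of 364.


In a divisor lattice, mu(a,b) = mu(b/a) where mu is the classical Mobius function.
b/a = 364/28 = 13
Prime factorization of 13: primes [13]
13 is squarefree with 1 prime factor(s), so mu(13) = (-1)^1 = -1


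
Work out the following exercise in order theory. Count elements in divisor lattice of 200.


Divisors of 200: [1, 2, 4, 5, 8, 10, 20, 25, 40, 50, 100, 200]
Count: 12


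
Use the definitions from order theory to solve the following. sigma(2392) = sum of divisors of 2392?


sigma(n) = sum of divisors.
Divisors of 2392: [1, 2, 4, 8, 13, 23, 26, 46, 52, 92, 104, 184, 299, 598, 1196, 2392]
Sum = 5040


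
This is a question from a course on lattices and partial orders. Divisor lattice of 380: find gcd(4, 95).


In a divisor lattice, meet = gcd (greatest common divisor).
By Euclidean algorithm or factoring: gcd(4,95) = 1


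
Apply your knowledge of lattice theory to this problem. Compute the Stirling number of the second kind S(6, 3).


S(n,k) = k*S(n-1,k) + S(n-1,k-1).
S(5,3) = 25, S(5,2) = 15
S(6,3) = 3*25 + 15 = 75 + 15
S(6,3) = 90


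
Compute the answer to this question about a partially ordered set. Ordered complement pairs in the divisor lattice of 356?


Complement pair (a,b): a meet b = bottom, a join b = top.
Here: gcd(a,b)=1 and lcm(a,b)=356, i.e. a*b=356 with a,b coprime.
Pairs found: (1,356), (4,89), (89,4), (356,1)
Total ordered pairs: 4


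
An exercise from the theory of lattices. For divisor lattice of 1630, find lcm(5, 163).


In a divisor lattice, join = lcm (least common multiple).
Compute lcm iteratively: start with first element, then lcm(current, next).
Elements: [5, 163]
lcm(5,163) = 815
Final lcm = 815


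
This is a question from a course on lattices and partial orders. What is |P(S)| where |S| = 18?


Power set = 2^n.
2^18 = 262144


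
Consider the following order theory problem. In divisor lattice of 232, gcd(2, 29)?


Meet=gcd.
gcd(2,29)=1


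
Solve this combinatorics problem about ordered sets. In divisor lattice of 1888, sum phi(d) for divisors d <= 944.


Divisors of 1888 up to 944: [1, 2, 4, 8, 16, 32, 59, 118, 236, 472, 944]
phi values: [1, 1, 2, 4, 8, 16, 58, 58, 116, 232, 464]
Sum = 960


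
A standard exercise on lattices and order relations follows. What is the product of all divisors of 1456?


Divisors of 1456: [1, 2, 4, 7, 8, 13, 14, 16, 26, 28, 52, 56, 91, 104, 112, 182, 208, 364, 728, 1456]
Product = n^(d(n)/2) = 1456^(20/2)
Product = 42816754991425141257901415858176


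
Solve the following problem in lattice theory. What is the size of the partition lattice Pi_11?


B(n) = number of set partitions of an n-element set.
B(n) satisfies the recurrence: B(n+1) = sum_k C(n,k)*B(k).
B(11) = 678570


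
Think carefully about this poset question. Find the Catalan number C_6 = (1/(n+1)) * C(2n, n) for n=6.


C(n) = C(2n, n) / (n+1).
C(12, 6) = 924
C(6) = 924 / 7 = 132


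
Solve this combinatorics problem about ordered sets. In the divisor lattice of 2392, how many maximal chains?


A maximal chain goes from the minimum element to a maximal element via cover relations.
Counting all min-to-max paths in the cover graph.
Total maximal chains: 20


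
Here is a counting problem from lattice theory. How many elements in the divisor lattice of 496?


Divisors of 496: [1, 2, 4, 8, 16, 31, 62, 124, 248, 496]
Count: 10


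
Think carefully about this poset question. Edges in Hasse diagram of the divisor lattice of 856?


A cover relation a -< b holds when a < b with no c strictly between.
Cover relations:
  1 -< 2
  1 -< 107
  2 -< 4
  2 -< 214
  4 -< 8
  4 -< 428
  8 -< 856
  107 -< 214
  ...2 more
Total: 10


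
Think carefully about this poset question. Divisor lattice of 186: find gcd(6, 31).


In a divisor lattice, meet = gcd (greatest common divisor).
By Euclidean algorithm or factoring: gcd(6,31) = 1


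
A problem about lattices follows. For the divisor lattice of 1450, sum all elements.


sigma(n) = sum of divisors.
Divisors of 1450: [1, 2, 5, 10, 25, 29, 50, 58, 145, 290, 725, 1450]
Sum = 2790


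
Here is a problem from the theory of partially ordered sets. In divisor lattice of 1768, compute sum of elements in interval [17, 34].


Interval [17,34] in divisors of 1768: [17, 34]
Sum = 51


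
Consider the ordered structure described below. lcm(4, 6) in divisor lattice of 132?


Join=lcm.
gcd(4,6)=2
lcm=12


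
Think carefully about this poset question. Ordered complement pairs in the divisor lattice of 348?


Complement pair (a,b): a meet b = bottom, a join b = top.
Here: gcd(a,b)=1 and lcm(a,b)=348, i.e. a*b=348 with a,b coprime.
Pairs found: (1,348), (3,116), (4,87), (12,29), ... (4 more)
Total ordered pairs: 8


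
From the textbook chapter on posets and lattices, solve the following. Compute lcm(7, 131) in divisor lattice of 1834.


In a divisor lattice, join = lcm (least common multiple).
gcd(7,131) = 1
lcm(7,131) = 7*131/gcd = 917/1 = 917


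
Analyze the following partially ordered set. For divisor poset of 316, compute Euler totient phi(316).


phi(n) = n * prod_{p|n} (1 - 1/p).
Prime divisors of 316: [2, 79]
phi(316) = 316 * (1 - 1/2) * (1 - 1/79)
phi(316) = 156


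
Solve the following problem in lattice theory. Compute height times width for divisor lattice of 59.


Height = length of longest chain minus 1; width = size of largest antichain.
A maximum chain: 1 | 59  (height 1).
A maximum antichain: {1}  (width 1).
Product = 1 * 1 = 1


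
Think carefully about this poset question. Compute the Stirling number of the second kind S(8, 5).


S(n,k) = k*S(n-1,k) + S(n-1,k-1).
S(7,5) = 140, S(7,4) = 350
S(8,5) = 5*140 + 350 = 700 + 350
S(8,5) = 1050


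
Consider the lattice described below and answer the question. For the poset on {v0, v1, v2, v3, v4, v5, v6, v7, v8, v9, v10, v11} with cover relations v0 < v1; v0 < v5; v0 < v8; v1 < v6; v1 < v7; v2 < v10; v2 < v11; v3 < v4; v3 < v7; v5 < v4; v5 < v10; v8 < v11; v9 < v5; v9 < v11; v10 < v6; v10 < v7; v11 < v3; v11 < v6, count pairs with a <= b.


The order relation is {(a,b) : a <= b}, reflexive so it includes (a,a).
Examples: (v0,v0), (v0,v1), (v0,v10), (v0,v11), (v0,v3), ...
Total ordered pairs: 53


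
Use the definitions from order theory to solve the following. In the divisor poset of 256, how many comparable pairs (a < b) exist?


A comparable pair {a,b} has a < b or b < a in the order.
Count unordered pairs where one element is strictly below the other.
Examples: {1,2}, {1,4}, {1,8}, {1,16}, ...
Total comparable pairs: 36


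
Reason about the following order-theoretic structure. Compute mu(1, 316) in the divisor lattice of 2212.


In a divisor lattice, mu(a,b) = mu(b/a) where mu is the classical Mobius function.
b/a = 316/1 = 316
Prime factorization of 316: primes [2, 79]
316 is not squarefree, so mu(316) = 0


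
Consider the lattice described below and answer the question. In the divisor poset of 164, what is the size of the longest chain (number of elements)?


A chain is a totally ordered subset; we count the number of elements in a maximum chain.
Compute, for each element x, the size of the longest chain ending at x:
  1: 1
  2: 2
  41: 2
  4: 3
  82: 3
  164: 4
A maximum chain: 1 < 2 < 4 < 164
Number of elements in the longest chain: 4


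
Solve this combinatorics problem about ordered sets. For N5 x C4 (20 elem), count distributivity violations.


Distributive law: a ^ (b v c) = (a ^ b) v (a ^ c).
Check all 20^3 = 8000 ordered triples (a,b,c).
  e.g. a=(b,0), b=(a,0), c=(c,0): lhs=(b,0) != rhs=(a,0)
  e.g. a=(b,0), b=(a,0), c=(c,1): lhs=(b,0) != rhs=(a,0)
Total violating triples: 128


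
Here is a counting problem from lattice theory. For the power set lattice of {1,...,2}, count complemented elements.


An element a is complemented if some b has a meet b = bottom, a join b = top.
every subset A has complement S\A, so all elements are complemented.
Complemented elements: {}, {1}, {2}, {1,2}
Count: 4
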